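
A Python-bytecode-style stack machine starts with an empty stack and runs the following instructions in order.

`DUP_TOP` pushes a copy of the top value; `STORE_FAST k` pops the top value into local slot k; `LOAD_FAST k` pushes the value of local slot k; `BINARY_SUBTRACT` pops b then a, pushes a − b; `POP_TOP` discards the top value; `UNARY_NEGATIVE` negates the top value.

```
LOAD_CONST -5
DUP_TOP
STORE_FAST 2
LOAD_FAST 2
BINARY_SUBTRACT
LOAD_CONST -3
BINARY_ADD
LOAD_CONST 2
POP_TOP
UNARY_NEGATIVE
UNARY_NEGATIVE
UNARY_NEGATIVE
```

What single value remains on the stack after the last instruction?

3

LOAD_CONST -5    [-5]
DUP_TOP          [-5, -5]
STORE_FAST 2     [-5]
LOAD_FAST 2      [-5, -5]
BINARY_SUBTRACT  [0]
LOAD_CONST -3    [0, -3]
BINARY_ADD       [-3]
LOAD_CONST 2     [-3, 2]
POP_TOP          [-3]
UNARY_NEGATIVE   [3]
UNARY_NEGATIVE   [-3]
UNARY_NEGATIVE   [3]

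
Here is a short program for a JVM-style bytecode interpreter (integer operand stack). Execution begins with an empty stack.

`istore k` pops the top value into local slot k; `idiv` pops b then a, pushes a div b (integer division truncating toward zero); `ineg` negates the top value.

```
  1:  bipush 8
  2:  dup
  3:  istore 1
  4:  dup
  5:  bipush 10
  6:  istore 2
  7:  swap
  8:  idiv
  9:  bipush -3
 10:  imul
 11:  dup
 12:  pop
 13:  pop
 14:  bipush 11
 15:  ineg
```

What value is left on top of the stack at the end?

-11

bipush 8  → 8
dup       → 8 8
istore 1  → 8
dup       → 8 8
bipush 10 → 8 8 10
istore 2  → 8 8
swap      → 8 8
idiv      → 1
bipush -3 → 1 -3
imul      → -3
dup       → -3 -3
pop       → -3
pop       → (empty)
bipush 11 → 11
ineg      → -11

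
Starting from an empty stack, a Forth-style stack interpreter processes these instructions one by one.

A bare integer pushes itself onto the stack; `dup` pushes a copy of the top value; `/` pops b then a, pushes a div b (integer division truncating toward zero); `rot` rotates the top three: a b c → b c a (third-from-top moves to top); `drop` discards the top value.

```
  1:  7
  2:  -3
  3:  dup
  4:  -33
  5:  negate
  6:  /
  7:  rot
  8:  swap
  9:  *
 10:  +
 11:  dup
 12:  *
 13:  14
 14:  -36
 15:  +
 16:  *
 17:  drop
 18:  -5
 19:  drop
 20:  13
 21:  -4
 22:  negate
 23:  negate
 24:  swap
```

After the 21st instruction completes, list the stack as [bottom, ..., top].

7      → [7]
-3     → [7, -3]
dup    → [7, -3, -3]
-33    → [7, -3, -3, -33]
negate → [7, -3, -3, 33]
/      → [7, -3, 0]
rot    → [-3, 0, 7]
swap   → [-3, 7, 0]
*      → [-3, 0]
+      → [-3]
dup    → [-3, -3]
*      → [9]
14     → [9, 14]
-36    → [9, 14, -36]
+      → [9, -22]
*      → [-198]
drop   → []
-5     → [-5]
drop   → []
13     → [13]
-4     → [13, -4]

[13, -4]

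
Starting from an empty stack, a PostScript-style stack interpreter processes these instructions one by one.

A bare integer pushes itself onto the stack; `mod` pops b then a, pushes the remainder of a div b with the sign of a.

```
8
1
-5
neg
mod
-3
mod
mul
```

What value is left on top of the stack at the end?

8   -> 8
1   -> 8 1
-5  -> 8 1 -5
neg -> 8 1 5
mod -> 8 1
-3  -> 8 1 -3
mod -> 8 1
mul -> 8

8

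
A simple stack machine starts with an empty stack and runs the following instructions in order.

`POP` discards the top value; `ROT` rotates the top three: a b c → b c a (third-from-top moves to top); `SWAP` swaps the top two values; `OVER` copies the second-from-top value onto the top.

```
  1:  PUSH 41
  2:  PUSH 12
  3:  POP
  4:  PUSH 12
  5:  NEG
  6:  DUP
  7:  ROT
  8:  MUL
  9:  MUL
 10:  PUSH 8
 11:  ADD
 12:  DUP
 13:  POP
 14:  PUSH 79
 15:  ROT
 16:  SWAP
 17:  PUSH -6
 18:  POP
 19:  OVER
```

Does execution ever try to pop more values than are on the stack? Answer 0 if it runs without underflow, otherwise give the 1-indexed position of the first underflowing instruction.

15

PUSH 41 -> 41
PUSH 12 -> 41 12
POP     -> 41
PUSH 12 -> 41 12
NEG     -> 41 -12
DUP     -> 41 -12 -12
ROT     -> -12 -12 41
MUL     -> -12 -492
MUL     -> 5904
PUSH 8  -> 5904 8
ADD     -> 5912
DUP     -> 5912 5912
POP     -> 5912
PUSH 79 -> 5912 79
ROT  — needs 3 operands, stack has 2 → underflow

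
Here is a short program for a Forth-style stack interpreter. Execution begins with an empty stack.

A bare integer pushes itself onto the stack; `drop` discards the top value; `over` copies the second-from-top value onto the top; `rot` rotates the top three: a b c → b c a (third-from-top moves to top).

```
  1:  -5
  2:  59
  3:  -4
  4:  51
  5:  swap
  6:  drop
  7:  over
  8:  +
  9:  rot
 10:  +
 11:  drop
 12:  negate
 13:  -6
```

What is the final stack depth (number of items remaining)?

-5     -> [-5]
59     -> [-5, 59]
-4     -> [-5, 59, -4]
51     -> [-5, 59, -4, 51]
swap   -> [-5, 59, 51, -4]
drop   -> [-5, 59, 51]
over   -> [-5, 59, 51, 59]
+      -> [-5, 59, 110]
rot    -> [59, 110, -5]
+      -> [59, 105]
drop   -> [59]
negate -> [-59]
-6     -> [-59, -6]

2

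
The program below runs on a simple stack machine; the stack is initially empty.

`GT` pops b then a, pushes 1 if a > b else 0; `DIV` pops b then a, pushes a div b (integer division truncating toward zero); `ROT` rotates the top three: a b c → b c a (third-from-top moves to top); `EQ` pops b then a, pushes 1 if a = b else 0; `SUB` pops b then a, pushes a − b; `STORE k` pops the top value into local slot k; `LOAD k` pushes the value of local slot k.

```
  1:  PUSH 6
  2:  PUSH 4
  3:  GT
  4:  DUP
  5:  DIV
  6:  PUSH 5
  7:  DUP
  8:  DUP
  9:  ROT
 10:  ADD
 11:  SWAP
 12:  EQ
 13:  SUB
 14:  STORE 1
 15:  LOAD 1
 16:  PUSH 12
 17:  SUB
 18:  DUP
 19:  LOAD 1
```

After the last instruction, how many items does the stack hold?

3

PUSH 6  : [6]
PUSH 4  : [6, 4]
GT      : [1]
DUP     : [1, 1]
DIV     : [1]
PUSH 5  : [1, 5]
DUP     : [1, 5, 5]
DUP     : [1, 5, 5, 5]
ROT     : [1, 5, 5, 5]
ADD     : [1, 5, 10]
SWAP    : [1, 10, 5]
EQ      : [1, 0]
SUB     : [1]
STORE 1 : []
LOAD 1  : [1]
PUSH 12 : [1, 12]
SUB     : [-11]
DUP     : [-11, -11]
LOAD 1  : [-11, -11, 1]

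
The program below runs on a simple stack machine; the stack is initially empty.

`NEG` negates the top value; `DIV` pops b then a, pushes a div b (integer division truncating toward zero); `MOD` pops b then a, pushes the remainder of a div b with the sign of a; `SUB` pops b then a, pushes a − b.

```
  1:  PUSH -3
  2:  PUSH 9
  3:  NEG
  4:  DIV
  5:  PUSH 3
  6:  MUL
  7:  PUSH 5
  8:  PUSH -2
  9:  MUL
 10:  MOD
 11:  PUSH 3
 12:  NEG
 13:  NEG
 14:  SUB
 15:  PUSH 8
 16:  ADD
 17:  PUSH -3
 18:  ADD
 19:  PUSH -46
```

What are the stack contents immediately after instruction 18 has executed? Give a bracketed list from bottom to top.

[2]

PUSH -3 -> [-3]
PUSH 9  -> [-3, 9]
NEG     -> [-3, -9]
DIV     -> [0]
PUSH 3  -> [0, 3]
MUL     -> [0]
PUSH 5  -> [0, 5]
PUSH -2 -> [0, 5, -2]
MUL     -> [0, -10]
MOD     -> [0]
PUSH 3  -> [0, 3]
NEG     -> [0, -3]
NEG     -> [0, 3]
SUB     -> [-3]
PUSH 8  -> [-3, 8]
ADD     -> [5]
PUSH -3 -> [5, -3]
ADD     -> [2]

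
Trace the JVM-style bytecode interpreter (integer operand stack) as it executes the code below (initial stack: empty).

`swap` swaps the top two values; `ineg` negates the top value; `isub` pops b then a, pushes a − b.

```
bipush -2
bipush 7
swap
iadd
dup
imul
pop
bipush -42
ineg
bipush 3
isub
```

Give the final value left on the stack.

bipush -2  -> -2
bipush 7   -> -2 7
swap       -> 7 -2
iadd       -> 5
dup        -> 5 5
imul       -> 25
pop        -> (empty)
bipush -42 -> -42
ineg       -> 42
bipush 3   -> 42 3
isub       -> 39

39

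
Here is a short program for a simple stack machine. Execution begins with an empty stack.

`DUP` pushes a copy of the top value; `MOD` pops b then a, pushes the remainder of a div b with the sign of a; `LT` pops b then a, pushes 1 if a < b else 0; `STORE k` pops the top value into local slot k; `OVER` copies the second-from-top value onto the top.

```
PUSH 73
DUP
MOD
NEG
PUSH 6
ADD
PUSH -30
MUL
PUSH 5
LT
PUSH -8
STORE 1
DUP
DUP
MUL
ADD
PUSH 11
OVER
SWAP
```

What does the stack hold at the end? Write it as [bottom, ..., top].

PUSH 73  → [73]
DUP      → [73, 73]
MOD      → [0]
NEG      → [0]
PUSH 6   → [0, 6]
ADD      → [6]
PUSH -30 → [6, -30]
MUL      → [-180]
PUSH 5   → [-180, 5]
LT       → [1]
PUSH -8  → [1, -8]
STORE 1  → [1]
DUP      → [1, 1]
DUP      → [1, 1, 1]
MUL      → [1, 1]
ADD      → [2]
PUSH 11  → [2, 11]
OVER     → [2, 11, 2]
SWAP     → [2, 2, 11]

[2, 2, 11]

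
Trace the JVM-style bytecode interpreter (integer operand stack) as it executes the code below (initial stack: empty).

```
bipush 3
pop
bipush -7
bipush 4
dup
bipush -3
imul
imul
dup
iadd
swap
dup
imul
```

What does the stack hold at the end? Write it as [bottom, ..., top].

bipush 3  : 3
pop       : (empty)
bipush -7 : -7
bipush 4  : -7 4
dup       : -7 4 4
bipush -3 : -7 4 4 -3
imul      : -7 4 -12
imul      : -7 -48
dup       : -7 -48 -48
iadd      : -7 -96
swap      : -96 -7
dup       : -96 -7 -7
imul      : -96 49

[-96, 49]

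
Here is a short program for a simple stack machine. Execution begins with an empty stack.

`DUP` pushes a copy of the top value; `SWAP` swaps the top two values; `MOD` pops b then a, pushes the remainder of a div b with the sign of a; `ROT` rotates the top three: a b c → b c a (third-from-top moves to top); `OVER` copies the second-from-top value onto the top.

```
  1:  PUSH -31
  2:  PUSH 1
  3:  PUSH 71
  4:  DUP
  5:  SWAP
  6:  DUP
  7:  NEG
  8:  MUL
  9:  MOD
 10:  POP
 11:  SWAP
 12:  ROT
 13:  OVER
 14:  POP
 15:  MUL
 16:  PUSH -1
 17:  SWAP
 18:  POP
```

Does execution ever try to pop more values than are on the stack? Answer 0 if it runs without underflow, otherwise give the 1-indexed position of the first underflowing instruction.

12

PUSH -31 : -31
PUSH 1   : -31 1
PUSH 71  : -31 1 71
DUP      : -31 1 71 71
SWAP     : -31 1 71 71
DUP      : -31 1 71 71 71
NEG      : -31 1 71 71 -71
MUL      : -31 1 71 -5041
MOD      : -31 1 71
POP      : -31 1
SWAP     : 1 -31
ROT  — needs 3 operands, stack has 2 → underflow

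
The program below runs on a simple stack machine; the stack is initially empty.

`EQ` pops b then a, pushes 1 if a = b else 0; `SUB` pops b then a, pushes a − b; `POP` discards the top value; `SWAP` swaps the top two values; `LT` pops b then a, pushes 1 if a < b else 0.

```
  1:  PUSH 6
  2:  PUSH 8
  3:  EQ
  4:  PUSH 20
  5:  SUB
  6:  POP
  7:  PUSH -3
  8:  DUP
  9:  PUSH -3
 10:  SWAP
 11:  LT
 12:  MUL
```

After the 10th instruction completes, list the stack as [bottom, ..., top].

[-3, -3, -3]

PUSH 6   [6]
PUSH 8   [6, 8]
EQ       [0]
PUSH 20  [0, 20]
SUB      [-20]
POP      []
PUSH -3  [-3]
DUP      [-3, -3]
PUSH -3  [-3, -3, -3]
SWAP     [-3, -3, -3]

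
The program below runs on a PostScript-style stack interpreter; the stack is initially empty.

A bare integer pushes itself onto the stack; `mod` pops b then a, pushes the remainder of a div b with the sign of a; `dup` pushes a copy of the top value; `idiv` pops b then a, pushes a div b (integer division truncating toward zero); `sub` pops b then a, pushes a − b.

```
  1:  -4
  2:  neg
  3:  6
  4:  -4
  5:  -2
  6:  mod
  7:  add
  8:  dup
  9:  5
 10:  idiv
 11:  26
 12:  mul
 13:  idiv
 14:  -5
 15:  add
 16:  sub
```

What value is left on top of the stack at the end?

9

-4    -4
neg   4
6     4 6
-4    4 6 -4
-2    4 6 -4 -2
mod   4 6 0
add   4 6
dup   4 6 6
5     4 6 6 5
idiv  4 6 1
26    4 6 1 26
mul   4 6 26
idiv  4 0
-5    4 0 -5
add   4 -5
sub   9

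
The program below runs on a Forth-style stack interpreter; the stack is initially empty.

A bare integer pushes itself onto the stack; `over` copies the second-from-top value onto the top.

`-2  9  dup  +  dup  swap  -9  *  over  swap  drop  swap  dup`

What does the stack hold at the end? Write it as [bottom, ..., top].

-2    [-2]
9     [-2, 9]
dup   [-2, 9, 9]
+     [-2, 18]
dup   [-2, 18, 18]
swap  [-2, 18, 18]
-9    [-2, 18, 18, -9]
*     [-2, 18, -162]
over  [-2, 18, -162, 18]
swap  [-2, 18, 18, -162]
drop  [-2, 18, 18]
swap  [-2, 18, 18]
dup   [-2, 18, 18, 18]

[-2, 18, 18, 18]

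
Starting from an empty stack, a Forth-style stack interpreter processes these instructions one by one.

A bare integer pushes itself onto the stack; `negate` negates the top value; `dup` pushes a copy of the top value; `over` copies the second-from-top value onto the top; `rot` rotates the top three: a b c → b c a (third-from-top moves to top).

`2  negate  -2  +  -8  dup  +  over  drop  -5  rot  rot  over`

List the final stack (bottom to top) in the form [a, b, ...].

2      : [2]
negate : [-2]
-2     : [-2, -2]
+      : [-4]
-8     : [-4, -8]
dup    : [-4, -8, -8]
+      : [-4, -16]
over   : [-4, -16, -4]
drop   : [-4, -16]
-5     : [-4, -16, -5]
rot    : [-16, -5, -4]
rot    : [-5, -4, -16]
over   : [-5, -4, -16, -4]

[-5, -4, -16, -4]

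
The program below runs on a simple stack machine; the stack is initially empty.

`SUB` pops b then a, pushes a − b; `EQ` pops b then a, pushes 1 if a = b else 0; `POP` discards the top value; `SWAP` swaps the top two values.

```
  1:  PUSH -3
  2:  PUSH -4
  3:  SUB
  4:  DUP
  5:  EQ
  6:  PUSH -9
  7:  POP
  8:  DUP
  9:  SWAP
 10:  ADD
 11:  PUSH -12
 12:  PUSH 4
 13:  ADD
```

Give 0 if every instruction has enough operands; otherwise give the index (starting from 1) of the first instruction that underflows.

PUSH -3  : -3
PUSH -4  : -3 -4
SUB      : 1
DUP      : 1 1
EQ       : 1
PUSH -9  : 1 -9
POP      : 1
DUP      : 1 1
SWAP     : 1 1
ADD      : 2
PUSH -12 : 2 -12
PUSH 4   : 2 -12 4
ADD      : 2 -8

0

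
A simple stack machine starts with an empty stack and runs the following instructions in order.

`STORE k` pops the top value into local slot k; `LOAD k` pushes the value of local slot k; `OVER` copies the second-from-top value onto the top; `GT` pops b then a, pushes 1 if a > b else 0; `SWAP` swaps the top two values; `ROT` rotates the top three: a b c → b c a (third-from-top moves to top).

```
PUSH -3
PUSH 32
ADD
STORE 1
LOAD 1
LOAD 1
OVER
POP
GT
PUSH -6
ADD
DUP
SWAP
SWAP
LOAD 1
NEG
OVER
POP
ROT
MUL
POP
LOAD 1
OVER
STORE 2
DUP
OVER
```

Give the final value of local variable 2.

-6

PUSH -3  [-3]
PUSH 32  [-3, 32]
ADD      [29]
STORE 1  []
LOAD 1   [29]
LOAD 1   [29, 29]
OVER     [29, 29, 29]
POP      [29, 29]
GT       [0]
PUSH -6  [0, -6]
ADD      [-6]
DUP      [-6, -6]
SWAP     [-6, -6]
SWAP     [-6, -6]
LOAD 1   [-6, -6, 29]
NEG      [-6, -6, -29]
OVER     [-6, -6, -29, -6]
POP      [-6, -6, -29]
ROT      [-6, -29, -6]
MUL      [-6, 174]
POP      [-6]
LOAD 1   [-6, 29]
OVER     [-6, 29, -6]
STORE 2  [-6, 29]
DUP      [-6, 29, 29]
OVER     [-6, 29, 29, 29]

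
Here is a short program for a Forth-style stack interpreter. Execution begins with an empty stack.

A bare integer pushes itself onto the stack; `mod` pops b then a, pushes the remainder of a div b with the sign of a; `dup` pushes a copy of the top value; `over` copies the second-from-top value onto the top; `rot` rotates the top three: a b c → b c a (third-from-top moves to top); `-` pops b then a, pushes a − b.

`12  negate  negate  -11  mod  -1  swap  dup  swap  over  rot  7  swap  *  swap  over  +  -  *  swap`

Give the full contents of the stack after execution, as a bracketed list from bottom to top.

12     → 12
negate → -12
negate → 12
-11    → 12 -11
mod    → 1
-1     → 1 -1
swap   → -1 1
dup    → -1 1 1
swap   → -1 1 1
over   → -1 1 1 1
rot    → -1 1 1 1
7      → -1 1 1 1 7
swap   → -1 1 1 7 1
*      → -1 1 1 7
swap   → -1 1 7 1
over   → -1 1 7 1 7
+      → -1 1 7 8
-      → -1 1 -1
*      → -1 -1
swap   → -1 -1

[-1, -1]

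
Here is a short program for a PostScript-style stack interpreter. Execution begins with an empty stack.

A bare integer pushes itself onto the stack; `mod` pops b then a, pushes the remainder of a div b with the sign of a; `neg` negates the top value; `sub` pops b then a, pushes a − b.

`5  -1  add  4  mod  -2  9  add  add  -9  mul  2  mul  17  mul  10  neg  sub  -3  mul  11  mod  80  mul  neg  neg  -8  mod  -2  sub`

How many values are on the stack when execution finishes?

5   -> 5
-1  -> 5 -1
add -> 4
4   -> 4 4
mod -> 0
-2  -> 0 -2
9   -> 0 -2 9
add -> 0 7
add -> 7
-9  -> 7 -9
mul -> -63
2   -> -63 2
mul -> -126
17  -> -126 17
mul -> -2142
10  -> -2142 10
neg -> -2142 -10
sub -> -2132
-3  -> -2132 -3
mul -> 6396
11  -> 6396 11
mod -> 5
80  -> 5 80
mul -> 400
neg -> -400
neg -> 400
-8  -> 400 -8
mod -> 0
-2  -> 0 -2
sub -> 2

1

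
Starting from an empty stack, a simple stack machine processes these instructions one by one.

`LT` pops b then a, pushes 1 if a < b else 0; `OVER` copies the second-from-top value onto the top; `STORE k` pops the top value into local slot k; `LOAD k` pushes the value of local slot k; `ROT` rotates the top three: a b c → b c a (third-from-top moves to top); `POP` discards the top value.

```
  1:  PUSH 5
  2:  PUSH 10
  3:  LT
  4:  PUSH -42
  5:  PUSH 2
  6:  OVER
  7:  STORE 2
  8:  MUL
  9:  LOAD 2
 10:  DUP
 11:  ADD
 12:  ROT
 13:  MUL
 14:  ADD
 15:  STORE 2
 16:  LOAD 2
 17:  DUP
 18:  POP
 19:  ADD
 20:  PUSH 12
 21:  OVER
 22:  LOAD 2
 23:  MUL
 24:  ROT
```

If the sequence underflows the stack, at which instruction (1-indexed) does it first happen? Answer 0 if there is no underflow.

19

PUSH 5   -> 5
PUSH 10  -> 5 10
LT       -> 1
PUSH -42 -> 1 -42
PUSH 2   -> 1 -42 2
OVER     -> 1 -42 2 -42
STORE 2  -> 1 -42 2
MUL      -> 1 -84
LOAD 2   -> 1 -84 -42
DUP      -> 1 -84 -42 -42
ADD      -> 1 -84 -84
ROT      -> -84 -84 1
MUL      -> -84 -84
ADD      -> -168
STORE 2  -> (empty)
LOAD 2   -> -168
DUP      -> -168 -168
POP      -> -168
ADD  — needs 2 operands, stack has 1 → underflow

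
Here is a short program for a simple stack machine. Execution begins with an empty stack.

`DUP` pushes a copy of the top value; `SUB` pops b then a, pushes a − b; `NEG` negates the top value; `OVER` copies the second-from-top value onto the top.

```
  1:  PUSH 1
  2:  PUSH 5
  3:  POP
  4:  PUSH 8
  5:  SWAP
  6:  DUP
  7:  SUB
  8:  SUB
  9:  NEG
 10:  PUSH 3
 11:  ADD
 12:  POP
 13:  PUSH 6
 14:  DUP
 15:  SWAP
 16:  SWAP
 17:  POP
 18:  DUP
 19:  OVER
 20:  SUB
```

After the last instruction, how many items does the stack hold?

2

PUSH 1 : 1
PUSH 5 : 1 5
POP    : 1
PUSH 8 : 1 8
SWAP   : 8 1
DUP    : 8 1 1
SUB    : 8 0
SUB    : 8
NEG    : -8
PUSH 3 : -8 3
ADD    : -5
POP    : (empty)
PUSH 6 : 6
DUP    : 6 6
SWAP   : 6 6
SWAP   : 6 6
POP    : 6
DUP    : 6 6
OVER   : 6 6 6
SUB    : 6 0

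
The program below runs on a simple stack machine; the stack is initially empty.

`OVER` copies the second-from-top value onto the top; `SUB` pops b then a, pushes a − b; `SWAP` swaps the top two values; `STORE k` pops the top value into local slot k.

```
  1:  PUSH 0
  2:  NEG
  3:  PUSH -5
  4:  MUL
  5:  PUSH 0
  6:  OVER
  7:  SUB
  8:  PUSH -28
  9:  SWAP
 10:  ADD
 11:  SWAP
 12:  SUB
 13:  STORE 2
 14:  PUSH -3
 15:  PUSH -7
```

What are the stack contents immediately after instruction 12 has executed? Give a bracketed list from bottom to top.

[-28]

PUSH 0   : [0]
NEG      : [0]
PUSH -5  : [0, -5]
MUL      : [0]
PUSH 0   : [0, 0]
OVER     : [0, 0, 0]
SUB      : [0, 0]
PUSH -28 : [0, 0, -28]
SWAP     : [0, -28, 0]
ADD      : [0, -28]
SWAP     : [-28, 0]
SUB      : [-28]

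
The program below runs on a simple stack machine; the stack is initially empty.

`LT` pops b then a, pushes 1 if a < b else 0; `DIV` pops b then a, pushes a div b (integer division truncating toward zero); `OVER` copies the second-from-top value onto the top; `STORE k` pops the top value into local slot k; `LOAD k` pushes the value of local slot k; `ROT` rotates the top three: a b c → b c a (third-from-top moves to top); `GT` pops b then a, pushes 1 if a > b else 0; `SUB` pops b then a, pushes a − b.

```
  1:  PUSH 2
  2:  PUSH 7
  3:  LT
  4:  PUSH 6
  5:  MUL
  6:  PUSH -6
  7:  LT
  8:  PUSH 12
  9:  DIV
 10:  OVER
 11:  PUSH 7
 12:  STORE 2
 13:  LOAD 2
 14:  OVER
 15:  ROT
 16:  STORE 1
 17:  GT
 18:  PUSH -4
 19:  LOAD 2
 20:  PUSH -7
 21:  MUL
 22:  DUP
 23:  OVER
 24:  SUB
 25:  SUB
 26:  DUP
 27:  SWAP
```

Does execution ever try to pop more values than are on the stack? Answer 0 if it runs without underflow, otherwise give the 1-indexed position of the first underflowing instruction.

10

PUSH 2  -> 2
PUSH 7  -> 2 7
LT      -> 1
PUSH 6  -> 1 6
MUL     -> 6
PUSH -6 -> 6 -6
LT      -> 0
PUSH 12 -> 0 12
DIV     -> 0
OVER  — needs 2 operands, stack has 1 → underflow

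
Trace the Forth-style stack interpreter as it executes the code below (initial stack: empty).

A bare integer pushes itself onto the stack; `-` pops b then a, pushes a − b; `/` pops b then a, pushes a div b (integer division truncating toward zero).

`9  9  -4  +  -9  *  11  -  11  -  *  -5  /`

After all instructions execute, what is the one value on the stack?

9  : [9]
9  : [9, 9]
-4 : [9, 9, -4]
+  : [9, 5]
-9 : [9, 5, -9]
*  : [9, -45]
11 : [9, -45, 11]
-  : [9, -56]
11 : [9, -56, 11]
-  : [9, -67]
*  : [-603]
-5 : [-603, -5]
/  : [120]

120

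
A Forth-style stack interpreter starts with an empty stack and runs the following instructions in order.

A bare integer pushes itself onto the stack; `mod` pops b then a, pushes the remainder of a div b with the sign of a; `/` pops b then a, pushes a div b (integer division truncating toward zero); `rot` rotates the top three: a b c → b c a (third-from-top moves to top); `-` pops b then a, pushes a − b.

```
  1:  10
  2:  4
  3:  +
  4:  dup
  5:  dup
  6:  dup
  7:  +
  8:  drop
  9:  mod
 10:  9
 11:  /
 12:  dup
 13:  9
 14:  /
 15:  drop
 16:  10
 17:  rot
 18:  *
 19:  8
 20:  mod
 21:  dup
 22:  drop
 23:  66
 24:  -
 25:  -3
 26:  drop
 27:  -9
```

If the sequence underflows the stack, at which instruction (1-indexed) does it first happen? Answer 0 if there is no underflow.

17

10   → 10
4    → 10 4
+    → 14
dup  → 14 14
dup  → 14 14 14
dup  → 14 14 14 14
+    → 14 14 28
drop → 14 14
mod  → 0
9    → 0 9
/    → 0
dup  → 0 0
9    → 0 0 9
/    → 0 0
drop → 0
10   → 0 10
rot  — needs 3 operands, stack has 2 → underflow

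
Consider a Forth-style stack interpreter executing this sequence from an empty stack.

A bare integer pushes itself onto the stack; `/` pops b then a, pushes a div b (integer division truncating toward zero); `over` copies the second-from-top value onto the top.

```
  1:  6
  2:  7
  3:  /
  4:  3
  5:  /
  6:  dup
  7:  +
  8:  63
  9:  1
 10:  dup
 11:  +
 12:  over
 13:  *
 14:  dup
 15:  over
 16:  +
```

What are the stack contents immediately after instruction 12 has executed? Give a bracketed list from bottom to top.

[0, 63, 2, 63]

6    : 6
7    : 6 7
/    : 0
3    : 0 3
/    : 0
dup  : 0 0
+    : 0
63   : 0 63
1    : 0 63 1
dup  : 0 63 1 1
+    : 0 63 2
over : 0 63 2 63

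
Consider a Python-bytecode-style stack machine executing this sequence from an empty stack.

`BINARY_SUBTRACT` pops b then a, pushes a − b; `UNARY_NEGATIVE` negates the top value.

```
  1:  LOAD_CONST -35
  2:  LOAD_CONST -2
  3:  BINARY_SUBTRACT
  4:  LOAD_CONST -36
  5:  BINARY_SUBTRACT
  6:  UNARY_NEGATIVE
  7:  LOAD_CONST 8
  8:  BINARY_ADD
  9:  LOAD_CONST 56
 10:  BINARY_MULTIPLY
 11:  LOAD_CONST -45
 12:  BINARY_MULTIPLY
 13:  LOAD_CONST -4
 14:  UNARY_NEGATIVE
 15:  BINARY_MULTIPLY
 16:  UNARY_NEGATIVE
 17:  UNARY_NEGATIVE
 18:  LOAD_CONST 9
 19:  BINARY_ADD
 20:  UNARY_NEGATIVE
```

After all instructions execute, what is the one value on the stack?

LOAD_CONST -35  → [-35]
LOAD_CONST -2   → [-35, -2]
BINARY_SUBTRACT → [-33]
LOAD_CONST -36  → [-33, -36]
BINARY_SUBTRACT → [3]
UNARY_NEGATIVE  → [-3]
LOAD_CONST 8    → [-3, 8]
BINARY_ADD      → [5]
LOAD_CONST 56   → [5, 56]
BINARY_MULTIPLY → [280]
LOAD_CONST -45  → [280, -45]
BINARY_MULTIPLY → [-12600]
LOAD_CONST -4   → [-12600, -4]
UNARY_NEGATIVE  → [-12600, 4]
BINARY_MULTIPLY → [-50400]
UNARY_NEGATIVE  → [50400]
UNARY_NEGATIVE  → [-50400]
LOAD_CONST 9    → [-50400, 9]
BINARY_ADD      → [-50391]
UNARY_NEGATIVE  → [50391]

50391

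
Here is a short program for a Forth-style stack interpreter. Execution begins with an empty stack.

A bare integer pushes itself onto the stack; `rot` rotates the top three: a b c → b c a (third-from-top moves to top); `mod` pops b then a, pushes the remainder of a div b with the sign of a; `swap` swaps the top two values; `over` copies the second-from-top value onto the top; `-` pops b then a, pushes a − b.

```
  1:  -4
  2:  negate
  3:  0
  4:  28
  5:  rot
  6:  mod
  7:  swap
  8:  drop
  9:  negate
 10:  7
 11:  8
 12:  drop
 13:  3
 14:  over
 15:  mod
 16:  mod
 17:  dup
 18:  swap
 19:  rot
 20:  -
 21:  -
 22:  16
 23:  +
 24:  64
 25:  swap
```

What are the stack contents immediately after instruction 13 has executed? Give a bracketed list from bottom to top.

-4      [-4]
negate  [4]
0       [4, 0]
28      [4, 0, 28]
rot     [0, 28, 4]
mod     [0, 0]
swap    [0, 0]
drop    [0]
negate  [0]
7       [0, 7]
8       [0, 7, 8]
drop    [0, 7]
3       [0, 7, 3]

[0, 7, 3]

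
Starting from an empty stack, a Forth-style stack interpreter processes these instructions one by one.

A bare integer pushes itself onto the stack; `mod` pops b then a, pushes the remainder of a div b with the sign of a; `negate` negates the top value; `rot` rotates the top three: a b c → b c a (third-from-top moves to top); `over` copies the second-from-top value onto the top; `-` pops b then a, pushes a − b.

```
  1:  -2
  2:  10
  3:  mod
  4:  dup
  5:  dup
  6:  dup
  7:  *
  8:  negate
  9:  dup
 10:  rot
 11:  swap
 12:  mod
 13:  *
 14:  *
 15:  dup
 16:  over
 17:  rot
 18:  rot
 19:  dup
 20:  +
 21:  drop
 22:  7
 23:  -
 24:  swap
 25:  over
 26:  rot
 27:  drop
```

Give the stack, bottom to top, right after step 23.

[-16, -23]

-2     → [-2]
10     → [-2, 10]
mod    → [-2]
dup    → [-2, -2]
dup    → [-2, -2, -2]
dup    → [-2, -2, -2, -2]
*      → [-2, -2, 4]
negate → [-2, -2, -4]
dup    → [-2, -2, -4, -4]
rot    → [-2, -4, -4, -2]
swap   → [-2, -4, -2, -4]
mod    → [-2, -4, -2]
*      → [-2, 8]
*      → [-16]
dup    → [-16, -16]
over   → [-16, -16, -16]
rot    → [-16, -16, -16]
rot    → [-16, -16, -16]
dup    → [-16, -16, -16, -16]
+      → [-16, -16, -32]
drop   → [-16, -16]
7      → [-16, -16, 7]
-      → [-16, -23]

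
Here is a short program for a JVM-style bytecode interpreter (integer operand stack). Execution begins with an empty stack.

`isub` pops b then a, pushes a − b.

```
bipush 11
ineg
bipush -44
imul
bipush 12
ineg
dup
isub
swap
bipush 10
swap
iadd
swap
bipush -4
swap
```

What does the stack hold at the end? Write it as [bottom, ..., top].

bipush 11  -> 11
ineg       -> -11
bipush -44 -> -11 -44
imul       -> 484
bipush 12  -> 484 12
ineg       -> 484 -12
dup        -> 484 -12 -12
isub       -> 484 0
swap       -> 0 484
bipush 10  -> 0 484 10
swap       -> 0 10 484
iadd       -> 0 494
swap       -> 494 0
bipush -4  -> 494 0 -4
swap       -> 494 -4 0

[494, -4, 0]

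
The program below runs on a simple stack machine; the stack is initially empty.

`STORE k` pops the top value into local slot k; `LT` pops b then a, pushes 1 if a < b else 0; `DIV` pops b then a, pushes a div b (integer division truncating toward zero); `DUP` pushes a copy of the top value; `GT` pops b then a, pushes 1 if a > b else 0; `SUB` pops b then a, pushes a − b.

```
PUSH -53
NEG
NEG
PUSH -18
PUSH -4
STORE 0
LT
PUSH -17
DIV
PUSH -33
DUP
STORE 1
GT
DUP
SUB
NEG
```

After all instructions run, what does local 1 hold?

PUSH -53 → -53
NEG      → 53
NEG      → -53
PUSH -18 → -53 -18
PUSH -4  → -53 -18 -4
STORE 0  → -53 -18
LT       → 1
PUSH -17 → 1 -17
DIV      → 0
PUSH -33 → 0 -33
DUP      → 0 -33 -33
STORE 1  → 0 -33
GT       → 1
DUP      → 1 1
SUB      → 0
NEG      → 0

-33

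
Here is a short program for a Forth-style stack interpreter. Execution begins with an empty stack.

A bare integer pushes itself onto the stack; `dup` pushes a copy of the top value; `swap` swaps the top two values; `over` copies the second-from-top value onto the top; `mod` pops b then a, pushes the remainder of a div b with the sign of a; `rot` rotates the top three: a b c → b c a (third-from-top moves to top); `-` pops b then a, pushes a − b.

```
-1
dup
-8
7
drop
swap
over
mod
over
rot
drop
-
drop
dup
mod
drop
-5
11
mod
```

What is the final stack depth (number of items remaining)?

-1   → -1
dup  → -1 -1
-8   → -1 -1 -8
7    → -1 -1 -8 7
drop → -1 -1 -8
swap → -1 -8 -1
over → -1 -8 -1 -8
mod  → -1 -8 -1
over → -1 -8 -1 -8
rot  → -1 -1 -8 -8
drop → -1 -1 -8
-    → -1 7
drop → -1
dup  → -1 -1
mod  → 0
drop → (empty)
-5   → -5
11   → -5 11
mod  → -5

1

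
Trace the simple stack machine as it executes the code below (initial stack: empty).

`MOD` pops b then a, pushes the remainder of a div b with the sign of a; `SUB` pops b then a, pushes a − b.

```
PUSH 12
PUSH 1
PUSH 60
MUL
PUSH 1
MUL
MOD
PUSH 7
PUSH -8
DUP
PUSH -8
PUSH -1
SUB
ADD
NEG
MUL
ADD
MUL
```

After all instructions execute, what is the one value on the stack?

-1356

PUSH 12  12
PUSH 1   12 1
PUSH 60  12 1 60
MUL      12 60
PUSH 1   12 60 1
MUL      12 60
MOD      12
PUSH 7   12 7
PUSH -8  12 7 -8
DUP      12 7 -8 -8
PUSH -8  12 7 -8 -8 -8
PUSH -1  12 7 -8 -8 -8 -1
SUB      12 7 -8 -8 -7
ADD      12 7 -8 -15
NEG      12 7 -8 15
MUL      12 7 -120
ADD      12 -113
MUL      -1356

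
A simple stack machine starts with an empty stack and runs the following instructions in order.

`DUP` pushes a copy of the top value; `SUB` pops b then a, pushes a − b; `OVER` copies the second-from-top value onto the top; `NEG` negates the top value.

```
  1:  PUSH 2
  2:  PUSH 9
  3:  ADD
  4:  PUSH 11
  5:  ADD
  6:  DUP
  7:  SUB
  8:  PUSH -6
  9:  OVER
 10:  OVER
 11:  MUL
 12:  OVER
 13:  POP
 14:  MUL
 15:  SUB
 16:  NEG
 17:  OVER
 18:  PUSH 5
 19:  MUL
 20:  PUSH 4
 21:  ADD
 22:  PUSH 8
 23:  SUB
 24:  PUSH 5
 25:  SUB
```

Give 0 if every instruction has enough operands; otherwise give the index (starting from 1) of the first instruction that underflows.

PUSH 2   2
PUSH 9   2 9
ADD      11
PUSH 11  11 11
ADD      22
DUP      22 22
SUB      0
PUSH -6  0 -6
OVER     0 -6 0
OVER     0 -6 0 -6
MUL      0 -6 0
OVER     0 -6 0 -6
POP      0 -6 0
MUL      0 0
SUB      0
NEG      0
OVER  — needs 2 operands, stack has 1 → underflow

17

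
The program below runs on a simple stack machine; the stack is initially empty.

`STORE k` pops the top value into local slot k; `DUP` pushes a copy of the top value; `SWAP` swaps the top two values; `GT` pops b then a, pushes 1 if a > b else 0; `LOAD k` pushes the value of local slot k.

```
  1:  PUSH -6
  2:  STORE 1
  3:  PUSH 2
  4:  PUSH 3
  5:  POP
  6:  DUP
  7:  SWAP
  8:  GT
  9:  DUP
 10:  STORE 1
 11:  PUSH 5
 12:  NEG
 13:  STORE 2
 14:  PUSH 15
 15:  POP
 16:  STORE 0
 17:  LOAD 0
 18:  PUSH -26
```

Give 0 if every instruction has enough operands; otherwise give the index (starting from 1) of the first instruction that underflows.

0

PUSH -6  -> [-6]
STORE 1  -> []
PUSH 2   -> [2]
PUSH 3   -> [2, 3]
POP      -> [2]
DUP      -> [2, 2]
SWAP     -> [2, 2]
GT       -> [0]
DUP      -> [0, 0]
STORE 1  -> [0]
PUSH 5   -> [0, 5]
NEG      -> [0, -5]
STORE 2  -> [0]
PUSH 15  -> [0, 15]
POP      -> [0]
STORE 0  -> []
LOAD 0   -> [0]
PUSH -26 -> [0, -26]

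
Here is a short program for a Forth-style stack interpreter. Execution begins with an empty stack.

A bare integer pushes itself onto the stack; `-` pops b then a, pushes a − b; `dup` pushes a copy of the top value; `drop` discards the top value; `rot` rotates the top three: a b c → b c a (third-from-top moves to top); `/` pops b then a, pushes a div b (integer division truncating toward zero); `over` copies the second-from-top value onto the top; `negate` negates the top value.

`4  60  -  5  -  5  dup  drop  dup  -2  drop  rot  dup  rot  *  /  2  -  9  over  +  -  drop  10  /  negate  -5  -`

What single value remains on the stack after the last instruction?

4      → 4
60     → 4 60
-      → -56
5      → -56 5
-      → -61
5      → -61 5
dup    → -61 5 5
drop   → -61 5
dup    → -61 5 5
-2     → -61 5 5 -2
drop   → -61 5 5
rot    → 5 5 -61
dup    → 5 5 -61 -61
rot    → 5 -61 -61 5
*      → 5 -61 -305
/      → 5 0
2      → 5 0 2
-      → 5 -2
9      → 5 -2 9
over   → 5 -2 9 -2
+      → 5 -2 7
-      → 5 -9
drop   → 5
10     → 5 10
/      → 0
negate → 0
-5     → 0 -5
-      → 5

5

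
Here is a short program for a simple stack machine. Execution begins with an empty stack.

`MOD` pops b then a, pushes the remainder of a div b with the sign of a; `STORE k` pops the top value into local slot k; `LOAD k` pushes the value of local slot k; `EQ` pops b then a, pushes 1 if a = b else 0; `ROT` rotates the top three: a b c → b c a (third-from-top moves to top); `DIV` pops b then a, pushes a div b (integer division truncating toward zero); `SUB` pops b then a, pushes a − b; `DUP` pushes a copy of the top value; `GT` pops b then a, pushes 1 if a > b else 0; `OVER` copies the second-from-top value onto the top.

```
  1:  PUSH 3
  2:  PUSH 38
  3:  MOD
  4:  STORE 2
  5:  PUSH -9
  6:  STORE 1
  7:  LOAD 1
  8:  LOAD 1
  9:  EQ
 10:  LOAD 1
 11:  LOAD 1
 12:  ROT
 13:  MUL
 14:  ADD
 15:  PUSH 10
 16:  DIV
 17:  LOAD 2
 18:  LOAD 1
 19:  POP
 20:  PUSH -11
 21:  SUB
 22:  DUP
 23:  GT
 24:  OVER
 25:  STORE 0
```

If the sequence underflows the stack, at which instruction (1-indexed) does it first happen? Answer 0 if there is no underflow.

PUSH 3   → 3
PUSH 38  → 3 38
MOD      → 3
STORE 2  → (empty)
PUSH -9  → -9
STORE 1  → (empty)
LOAD 1   → -9
LOAD 1   → -9 -9
EQ       → 1
LOAD 1   → 1 -9
LOAD 1   → 1 -9 -9
ROT      → -9 -9 1
MUL      → -9 -9
ADD      → -18
PUSH 10  → -18 10
DIV      → -1
LOAD 2   → -1 3
LOAD 1   → -1 3 -9
POP      → -1 3
PUSH -11 → -1 3 -11
SUB      → -1 14
DUP      → -1 14 14
GT       → -1 0
OVER     → -1 0 -1
STORE 0  → -1 0

0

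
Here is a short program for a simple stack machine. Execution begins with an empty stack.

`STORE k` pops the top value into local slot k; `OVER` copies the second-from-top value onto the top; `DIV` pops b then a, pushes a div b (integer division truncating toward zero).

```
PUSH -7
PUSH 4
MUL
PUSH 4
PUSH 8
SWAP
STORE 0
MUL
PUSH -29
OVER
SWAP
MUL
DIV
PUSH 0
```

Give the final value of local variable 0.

4

PUSH -7  -> -7
PUSH 4   -> -7 4
MUL      -> -28
PUSH 4   -> -28 4
PUSH 8   -> -28 4 8
SWAP     -> -28 8 4
STORE 0  -> -28 8
MUL      -> -224
PUSH -29 -> -224 -29
OVER     -> -224 -29 -224
SWAP     -> -224 -224 -29
MUL      -> -224 6496
DIV      -> 0
PUSH 0   -> 0 0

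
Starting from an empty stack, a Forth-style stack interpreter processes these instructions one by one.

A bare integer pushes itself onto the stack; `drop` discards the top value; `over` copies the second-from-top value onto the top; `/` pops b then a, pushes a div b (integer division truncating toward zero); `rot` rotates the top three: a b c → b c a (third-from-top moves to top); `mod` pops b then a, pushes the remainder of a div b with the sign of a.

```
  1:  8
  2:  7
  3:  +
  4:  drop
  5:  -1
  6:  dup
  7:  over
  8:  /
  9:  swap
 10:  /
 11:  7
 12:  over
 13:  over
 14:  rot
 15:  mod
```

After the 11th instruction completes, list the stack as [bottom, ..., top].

8    → 8
7    → 8 7
+    → 15
drop → (empty)
-1   → -1
dup  → -1 -1
over → -1 -1 -1
/    → -1 1
swap → 1 -1
/    → -1
7    → -1 7

[-1, 7]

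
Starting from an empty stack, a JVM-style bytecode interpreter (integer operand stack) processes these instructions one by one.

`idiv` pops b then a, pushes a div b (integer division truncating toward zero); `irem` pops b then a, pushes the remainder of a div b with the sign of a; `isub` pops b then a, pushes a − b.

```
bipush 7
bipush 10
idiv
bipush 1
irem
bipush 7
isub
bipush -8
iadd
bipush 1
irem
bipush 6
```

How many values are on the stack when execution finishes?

2

bipush 7  : 7
bipush 10 : 7 10
idiv      : 0
bipush 1  : 0 1
irem      : 0
bipush 7  : 0 7
isub      : -7
bipush -8 : -7 -8
iadd      : -15
bipush 1  : -15 1
irem      : 0
bipush 6  : 0 6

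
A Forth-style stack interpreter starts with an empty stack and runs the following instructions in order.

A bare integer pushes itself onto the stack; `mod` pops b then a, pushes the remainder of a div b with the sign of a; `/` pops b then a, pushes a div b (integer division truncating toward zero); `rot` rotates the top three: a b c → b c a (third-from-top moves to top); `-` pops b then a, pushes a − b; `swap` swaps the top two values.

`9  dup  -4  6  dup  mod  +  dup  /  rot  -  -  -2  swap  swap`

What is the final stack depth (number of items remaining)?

9    → [9]
dup  → [9, 9]
-4   → [9, 9, -4]
6    → [9, 9, -4, 6]
dup  → [9, 9, -4, 6, 6]
mod  → [9, 9, -4, 0]
+    → [9, 9, -4]
dup  → [9, 9, -4, -4]
/    → [9, 9, 1]
rot  → [9, 1, 9]
-    → [9, -8]
-    → [17]
-2   → [17, -2]
swap → [-2, 17]
swap → [17, -2]

2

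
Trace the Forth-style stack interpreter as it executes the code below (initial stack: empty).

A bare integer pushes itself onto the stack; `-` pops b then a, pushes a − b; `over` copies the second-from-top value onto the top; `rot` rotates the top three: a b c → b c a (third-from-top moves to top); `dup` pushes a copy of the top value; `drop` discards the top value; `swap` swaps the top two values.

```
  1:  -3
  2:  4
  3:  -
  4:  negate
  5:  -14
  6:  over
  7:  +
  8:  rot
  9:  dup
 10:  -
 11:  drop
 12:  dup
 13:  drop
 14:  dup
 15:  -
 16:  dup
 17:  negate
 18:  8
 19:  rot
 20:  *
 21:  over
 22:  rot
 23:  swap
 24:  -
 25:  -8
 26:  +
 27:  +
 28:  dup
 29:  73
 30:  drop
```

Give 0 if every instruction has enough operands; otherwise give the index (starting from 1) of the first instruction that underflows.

8

-3     : [-3]
4      : [-3, 4]
-      : [-7]
negate : [7]
-14    : [7, -14]
over   : [7, -14, 7]
+      : [7, -7]
rot  — needs 3 operands, stack has 2 → underflow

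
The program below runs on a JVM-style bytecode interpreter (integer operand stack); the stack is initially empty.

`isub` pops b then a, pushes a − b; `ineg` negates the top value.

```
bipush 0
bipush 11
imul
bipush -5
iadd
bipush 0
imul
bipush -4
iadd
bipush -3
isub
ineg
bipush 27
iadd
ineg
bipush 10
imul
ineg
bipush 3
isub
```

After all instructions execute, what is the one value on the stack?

bipush 0  -> 0
bipush 11 -> 0 11
imul      -> 0
bipush -5 -> 0 -5
iadd      -> -5
bipush 0  -> -5 0
imul      -> 0
bipush -4 -> 0 -4
iadd      -> -4
bipush -3 -> -4 -3
isub      -> -1
ineg      -> 1
bipush 27 -> 1 27
iadd      -> 28
ineg      -> -28
bipush 10 -> -28 10
imul      -> -280
ineg      -> 280
bipush 3  -> 280 3
isub      -> 277

277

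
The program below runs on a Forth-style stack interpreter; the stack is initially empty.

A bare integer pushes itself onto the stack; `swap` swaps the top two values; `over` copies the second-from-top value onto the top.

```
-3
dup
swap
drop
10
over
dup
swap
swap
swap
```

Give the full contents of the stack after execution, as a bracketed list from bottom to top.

-3   → -3
dup  → -3 -3
swap → -3 -3
drop → -3
10   → -3 10
over → -3 10 -3
dup  → -3 10 -3 -3
swap → -3 10 -3 -3
swap → -3 10 -3 -3
swap → -3 10 -3 -3

[-3, 10, -3, -3]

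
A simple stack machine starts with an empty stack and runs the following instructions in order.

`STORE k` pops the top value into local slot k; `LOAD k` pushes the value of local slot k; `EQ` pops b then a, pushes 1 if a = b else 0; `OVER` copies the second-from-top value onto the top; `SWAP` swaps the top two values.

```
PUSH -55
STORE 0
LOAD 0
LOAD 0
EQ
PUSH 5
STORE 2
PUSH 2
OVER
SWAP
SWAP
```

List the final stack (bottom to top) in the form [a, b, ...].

[1, 2, 1]

PUSH -55  -55
STORE 0   (empty)
LOAD 0    -55
LOAD 0    -55 -55
EQ        1
PUSH 5    1 5
STORE 2   1
PUSH 2    1 2
OVER      1 2 1
SWAP      1 1 2
SWAP      1 2 1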